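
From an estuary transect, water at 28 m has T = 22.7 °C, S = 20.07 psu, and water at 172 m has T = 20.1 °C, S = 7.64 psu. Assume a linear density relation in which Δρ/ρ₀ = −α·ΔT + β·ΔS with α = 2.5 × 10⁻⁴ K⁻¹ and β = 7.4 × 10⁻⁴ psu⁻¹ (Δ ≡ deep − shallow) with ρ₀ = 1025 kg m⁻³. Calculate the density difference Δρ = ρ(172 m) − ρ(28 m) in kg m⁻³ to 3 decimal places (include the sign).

ΔT = -2.6 K, ΔS = -12.43 psu (deep − shallow).
Δρ/ρ₀ = −(2.5 × 10⁻⁴)(-2.6) + (7.4 × 10⁻⁴)(-12.43) = -8.5482 × 10⁻³.
Δρ = 1025 × (-8.5482 × 10⁻³) = -8.762 kg m⁻³.
Negative Δρ: lighter below, statically unstable.

-8.762 kg m⁻³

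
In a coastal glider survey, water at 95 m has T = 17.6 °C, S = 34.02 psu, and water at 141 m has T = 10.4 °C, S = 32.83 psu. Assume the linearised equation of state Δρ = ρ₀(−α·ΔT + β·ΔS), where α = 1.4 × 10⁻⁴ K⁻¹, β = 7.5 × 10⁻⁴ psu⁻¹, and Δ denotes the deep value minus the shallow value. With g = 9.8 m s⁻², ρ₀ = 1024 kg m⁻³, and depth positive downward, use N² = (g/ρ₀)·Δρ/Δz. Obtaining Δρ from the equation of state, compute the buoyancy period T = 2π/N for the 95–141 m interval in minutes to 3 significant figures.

21.1 min

ΔT = -7.2 K, ΔS = -1.19 psu (deep − shallow).
Δρ/ρ₀ = −αΔT + βΔS = 1.008 × 10⁻³ − 8.925 × 10⁻⁴ = 1.155 × 10⁻⁴, so Δρ ≈ 0.1183 kg m⁻³.
N² = (g/ρ₀)·Δρ/Δz = g·(Δρ/ρ₀)/Δz = 9.8 × 1.155 × 10⁻⁴ / 46 = 2.4607 × 10⁻⁵ s⁻².
N = √(2.4607 × 10⁻⁵) = 4.9605 × 10⁻³ rad s⁻¹ → T = 2π/N = 1.2666 × 10³ s = 21.110 min ≈ 21.1 min.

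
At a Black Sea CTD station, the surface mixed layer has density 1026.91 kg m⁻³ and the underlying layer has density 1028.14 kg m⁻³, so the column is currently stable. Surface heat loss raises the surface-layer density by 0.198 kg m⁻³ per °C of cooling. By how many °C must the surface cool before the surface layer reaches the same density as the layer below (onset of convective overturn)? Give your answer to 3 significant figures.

6.21 °C

Density deficit of the surface layer: 1028.14 − 1026.91 = 1.23 kg m⁻³.
Required change = 1.23 / 0.198 = 6.21 °C.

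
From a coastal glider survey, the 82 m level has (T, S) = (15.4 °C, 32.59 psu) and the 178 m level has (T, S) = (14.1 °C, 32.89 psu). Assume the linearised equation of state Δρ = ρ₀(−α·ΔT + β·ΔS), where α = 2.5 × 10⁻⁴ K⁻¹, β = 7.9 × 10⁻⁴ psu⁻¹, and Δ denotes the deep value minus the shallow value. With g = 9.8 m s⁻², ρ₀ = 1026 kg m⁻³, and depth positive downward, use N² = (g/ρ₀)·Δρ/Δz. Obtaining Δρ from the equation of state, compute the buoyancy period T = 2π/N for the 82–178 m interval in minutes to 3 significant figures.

ΔT = -1.3 K, ΔS = +0.30 psu (deep − shallow).
Δρ/ρ₀ = −αΔT + βΔS = 3.25 × 10⁻⁴ + 2.37 × 10⁻⁴ = 5.62 × 10⁻⁴, so Δρ ≈ 0.5766 kg m⁻³.
N² = (g/ρ₀)·Δρ/Δz = g·(Δρ/ρ₀)/Δz = 9.8 × 5.62 × 10⁻⁴ / 96 = 5.7371 × 10⁻⁵ s⁻².
N = √(5.7371 × 10⁻⁵) = 7.5744 × 10⁻³ rad s⁻¹ → T = 2π/N = 829.53 s = 13.825 min ≈ 13.8 min.

13.8 min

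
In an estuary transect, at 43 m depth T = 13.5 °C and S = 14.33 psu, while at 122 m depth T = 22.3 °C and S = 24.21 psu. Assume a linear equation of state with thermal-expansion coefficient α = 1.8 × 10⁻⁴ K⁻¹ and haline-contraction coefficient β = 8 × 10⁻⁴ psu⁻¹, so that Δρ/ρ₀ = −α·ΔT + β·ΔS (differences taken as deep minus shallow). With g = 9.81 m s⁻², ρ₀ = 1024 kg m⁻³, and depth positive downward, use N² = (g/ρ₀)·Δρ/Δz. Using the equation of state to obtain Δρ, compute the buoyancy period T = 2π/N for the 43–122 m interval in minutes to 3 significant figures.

3.74 min

ΔT = +8.8 K, ΔS = +9.88 psu (deep − shallow).
Δρ/ρ₀ = −αΔT + βΔS = -1.584 × 10⁻³ + 7.904 × 10⁻³ = 6.32 × 10⁻³, so Δρ ≈ 6.472 kg m⁻³.
N² = (g/ρ₀)·Δρ/Δz = g·(Δρ/ρ₀)/Δz = 9.81 × 6.32 × 10⁻³ / 79 = 7.8480 × 10⁻⁴ s⁻².
N = √(7.8480 × 10⁻⁴) = 0.028014 rad s⁻¹ → T = 2π/N = 224.29 s = 3.7382 min ≈ 3.74 min.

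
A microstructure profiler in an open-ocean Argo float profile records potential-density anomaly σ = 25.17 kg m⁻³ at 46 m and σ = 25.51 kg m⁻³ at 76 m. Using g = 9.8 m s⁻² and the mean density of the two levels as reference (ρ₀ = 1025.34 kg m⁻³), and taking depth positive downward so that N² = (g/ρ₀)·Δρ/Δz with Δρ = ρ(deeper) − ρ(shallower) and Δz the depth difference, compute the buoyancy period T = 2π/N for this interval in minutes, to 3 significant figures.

10.1 min

Δρ = 1025.51 − 1025.17 = 0.34 kg m⁻³ over Δz = 76 − 46 = 30 m.
N² = (9.8/1025.34) × (0.34/30) = 1.0832 × 10⁻⁴ s⁻².
N = √(1.0832 × 10⁻⁴) = 0.010408 rad s⁻¹, so T = 2π/N = 603.69 s = 10.062 min ≈ 10.1 min.
A positive N² confirms static stability across the interval.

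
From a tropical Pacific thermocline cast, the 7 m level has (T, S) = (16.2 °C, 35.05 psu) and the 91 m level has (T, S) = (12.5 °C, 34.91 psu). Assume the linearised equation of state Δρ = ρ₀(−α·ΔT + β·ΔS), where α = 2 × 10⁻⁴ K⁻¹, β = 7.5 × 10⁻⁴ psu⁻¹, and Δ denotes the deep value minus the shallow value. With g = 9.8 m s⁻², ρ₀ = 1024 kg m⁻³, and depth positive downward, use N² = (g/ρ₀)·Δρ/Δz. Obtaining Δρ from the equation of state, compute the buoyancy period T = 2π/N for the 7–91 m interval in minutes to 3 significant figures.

ΔT = -3.7 K, ΔS = -0.14 psu (deep − shallow).
Δρ/ρ₀ = −αΔT + βΔS = 7.40 × 10⁻⁴ − 1.05 × 10⁻⁴ = 6.35 × 10⁻⁴, so Δρ ≈ 0.6502 kg m⁻³.
N² = (g/ρ₀)·Δρ/Δz = g·(Δρ/ρ₀)/Δz = 9.8 × 6.35 × 10⁻⁴ / 84 = 7.4083 × 10⁻⁵ s⁻².
N = √(7.4083 × 10⁻⁵) = 8.6071 × 10⁻³ rad s⁻¹ → T = 2π/N = 730.00 s = 12.167 min ≈ 12.2 min.

12.2 min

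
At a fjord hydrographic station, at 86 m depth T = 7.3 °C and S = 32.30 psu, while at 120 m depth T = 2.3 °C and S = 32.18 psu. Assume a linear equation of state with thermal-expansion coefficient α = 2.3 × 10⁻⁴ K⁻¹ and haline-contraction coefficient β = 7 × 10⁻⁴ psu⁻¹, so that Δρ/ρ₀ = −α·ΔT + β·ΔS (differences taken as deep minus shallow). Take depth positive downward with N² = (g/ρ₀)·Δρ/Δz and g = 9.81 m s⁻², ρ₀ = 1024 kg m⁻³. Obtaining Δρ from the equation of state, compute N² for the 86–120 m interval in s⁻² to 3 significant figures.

ΔT = -5.0 K, ΔS = -0.12 psu (deep − shallow).
Δρ/ρ₀ = −αΔT + βΔS = 1.15 × 10⁻³ − 8.40 × 10⁻⁵ = 1.066 × 10⁻³, so Δρ ≈ 1.092 kg m⁻³.
N² = (g/ρ₀)·Δρ/Δz = g·(Δρ/ρ₀)/Δz = 9.81 × 1.066 × 10⁻³ / 34 = 3.0757 × 10⁻⁴ s⁻² ≈ 3.08 × 10⁻⁴ s⁻².

3.08 × 10⁻⁴ s⁻²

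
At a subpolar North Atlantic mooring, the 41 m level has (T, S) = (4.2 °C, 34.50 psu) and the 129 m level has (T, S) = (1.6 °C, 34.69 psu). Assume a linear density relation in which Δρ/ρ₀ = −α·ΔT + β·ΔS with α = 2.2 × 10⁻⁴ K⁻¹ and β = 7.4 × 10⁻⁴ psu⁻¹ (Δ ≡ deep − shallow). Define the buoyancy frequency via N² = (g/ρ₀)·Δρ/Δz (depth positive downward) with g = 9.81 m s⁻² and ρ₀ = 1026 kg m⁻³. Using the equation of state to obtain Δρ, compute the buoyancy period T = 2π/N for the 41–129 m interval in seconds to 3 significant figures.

ΔT = -2.6 K, ΔS = +0.19 psu (deep − shallow).
Δρ/ρ₀ = −αΔT + βΔS = 5.72 × 10⁻⁴ + 1.406 × 10⁻⁴ = 7.126 × 10⁻⁴, so Δρ ≈ 0.7311 kg m⁻³.
N² = (g/ρ₀)·Δρ/Δz = g·(Δρ/ρ₀)/Δz = 9.81 × 7.126 × 10⁻⁴ / 88 = 7.9439 × 10⁻⁵ s⁻².
N = √(7.9439 × 10⁻⁵) = 8.9129 × 10⁻³ rad s⁻¹ → T = 2π/N = 704.95 s ≈ 705 s.

705 s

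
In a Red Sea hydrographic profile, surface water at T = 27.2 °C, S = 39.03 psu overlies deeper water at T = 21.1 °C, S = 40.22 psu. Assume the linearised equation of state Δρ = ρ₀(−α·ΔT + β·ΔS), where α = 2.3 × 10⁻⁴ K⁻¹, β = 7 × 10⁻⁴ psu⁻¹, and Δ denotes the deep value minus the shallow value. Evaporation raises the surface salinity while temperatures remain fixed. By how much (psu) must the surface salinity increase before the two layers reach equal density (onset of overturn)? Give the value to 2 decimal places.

3.19 psu

Neutral buoyancy requires −α(T_deep − T_surf) + β(S_deep − S_surf′) = 0.
S_surf′ = S_deep − (α/β)·ΔT = 40.22 − (2.3 × 10⁻⁴/7 × 10⁻⁴)·(-6.1) = 42.2243 psu.
Increase required: 42.2243 − 39.03 = 3.1943 psu.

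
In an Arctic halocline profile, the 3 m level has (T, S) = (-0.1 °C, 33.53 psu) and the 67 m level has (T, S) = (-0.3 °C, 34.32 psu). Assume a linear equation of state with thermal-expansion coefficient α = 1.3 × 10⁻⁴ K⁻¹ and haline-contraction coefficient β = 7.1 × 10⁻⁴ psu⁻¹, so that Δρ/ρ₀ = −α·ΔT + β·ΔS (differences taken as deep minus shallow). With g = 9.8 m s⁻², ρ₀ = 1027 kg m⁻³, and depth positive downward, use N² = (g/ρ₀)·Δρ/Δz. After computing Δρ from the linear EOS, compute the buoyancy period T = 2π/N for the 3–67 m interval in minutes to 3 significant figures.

11.0 min

ΔT = -0.2 K, ΔS = +0.79 psu (deep − shallow).
Δρ/ρ₀ = −αΔT + βΔS = 2.60 × 10⁻⁵ + 5.609 × 10⁻⁴ = 5.869 × 10⁻⁴, so Δρ ≈ 0.6027 kg m⁻³.
N² = (g/ρ₀)·Δρ/Δz = g·(Δρ/ρ₀)/Δz = 9.8 × 5.869 × 10⁻⁴ / 64 = 8.9869 × 10⁻⁵ s⁻².
N = √(8.9869 × 10⁻⁵) = 9.4799 × 10⁻³ rad s⁻¹ → T = 2π/N = 662.79 s = 11.046 min ≈ 11.0 min.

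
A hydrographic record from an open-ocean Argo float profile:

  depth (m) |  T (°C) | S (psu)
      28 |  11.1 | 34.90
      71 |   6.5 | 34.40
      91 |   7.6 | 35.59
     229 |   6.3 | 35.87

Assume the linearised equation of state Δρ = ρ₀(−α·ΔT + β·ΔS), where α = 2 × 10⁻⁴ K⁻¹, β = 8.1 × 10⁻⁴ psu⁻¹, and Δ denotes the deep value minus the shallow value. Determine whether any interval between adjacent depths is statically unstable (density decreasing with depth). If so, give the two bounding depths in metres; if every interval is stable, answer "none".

Evaluate Δρ/ρ₀ = −αΔT + βΔS across each adjacent pair:
  28–71 m: −αΔT+βΔS = −(2 × 10⁻⁴)(-4.6)+(8.1 × 10⁻⁴)(-0.50) = 5.1 × 10⁻⁴ → stable
  71–91 m: −αΔT+βΔS = −(2 × 10⁻⁴)(+1.1)+(8.1 × 10⁻⁴)(+1.19) = 7.4 × 10⁻⁴ → stable
  91–229 m: −αΔT+βΔS = −(2 × 10⁻⁴)(-1.3)+(8.1 × 10⁻⁴)(+0.28) = 4.9 × 10⁻⁴ → stable
Every interval has Δρ > 0: the column is stably stratified throughout.

none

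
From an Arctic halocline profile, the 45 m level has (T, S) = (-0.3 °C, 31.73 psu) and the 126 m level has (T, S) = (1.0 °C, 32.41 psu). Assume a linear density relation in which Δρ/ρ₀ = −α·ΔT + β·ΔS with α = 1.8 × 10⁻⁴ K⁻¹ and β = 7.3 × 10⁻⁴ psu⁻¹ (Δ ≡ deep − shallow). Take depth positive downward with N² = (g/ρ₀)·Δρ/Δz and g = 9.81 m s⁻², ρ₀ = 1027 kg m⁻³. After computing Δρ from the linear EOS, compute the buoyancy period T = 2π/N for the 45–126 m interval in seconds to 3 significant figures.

ΔT = +1.3 K, ΔS = +0.68 psu (deep − shallow).
Δρ/ρ₀ = −αΔT + βΔS = -2.34 × 10⁻⁴ + 4.964 × 10⁻⁴ = 2.624 × 10⁻⁴, so Δρ ≈ 0.2695 kg m⁻³.
N² = (g/ρ₀)·Δρ/Δz = g·(Δρ/ρ₀)/Δz = 9.81 × 2.624 × 10⁻⁴ / 81 = 3.1780 × 10⁻⁵ s⁻².
N = √(3.1780 × 10⁻⁵) = 5.6374 × 10⁻³ rad s⁻¹ → T = 2π/N = 1.1146 × 10³ s ≈ 1.11 × 10³ s.

1.11 × 10³ s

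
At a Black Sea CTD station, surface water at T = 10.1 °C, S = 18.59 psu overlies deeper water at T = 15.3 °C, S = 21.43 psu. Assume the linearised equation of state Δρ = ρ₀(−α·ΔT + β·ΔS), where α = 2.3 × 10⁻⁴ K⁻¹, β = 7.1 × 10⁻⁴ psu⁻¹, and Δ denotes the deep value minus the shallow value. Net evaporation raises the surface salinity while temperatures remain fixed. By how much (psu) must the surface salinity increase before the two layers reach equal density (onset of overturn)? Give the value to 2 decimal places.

Neutral buoyancy requires −α(T_deep − T_surf) + β(S_deep − S_surf′) = 0.
S_surf′ = S_deep − (α/β)·ΔT = 21.43 − (2.3 × 10⁻⁴/7.1 × 10⁻⁴)·(+5.2) = 19.7455 psu.
Increase required: 19.7455 − 18.59 = 1.1555 psu.

1.16 psu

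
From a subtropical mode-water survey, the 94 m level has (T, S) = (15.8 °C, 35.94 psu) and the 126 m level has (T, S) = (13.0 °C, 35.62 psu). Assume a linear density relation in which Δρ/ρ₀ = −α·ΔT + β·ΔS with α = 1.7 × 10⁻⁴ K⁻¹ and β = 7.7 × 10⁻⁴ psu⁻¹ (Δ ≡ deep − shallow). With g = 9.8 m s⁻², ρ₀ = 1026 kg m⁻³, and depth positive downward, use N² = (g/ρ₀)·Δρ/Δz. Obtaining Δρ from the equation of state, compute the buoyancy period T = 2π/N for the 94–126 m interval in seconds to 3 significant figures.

ΔT = -2.8 K, ΔS = -0.32 psu (deep − shallow).
Δρ/ρ₀ = −αΔT + βΔS = 4.76 × 10⁻⁴ − 2.464 × 10⁻⁴ = 2.296 × 10⁻⁴, so Δρ ≈ 0.2356 kg m⁻³.
N² = (g/ρ₀)·Δρ/Δz = g·(Δρ/ρ₀)/Δz = 9.8 × 2.296 × 10⁻⁴ / 32 = 7.0315 × 10⁻⁵ s⁻².
N = √(7.0315 × 10⁻⁵) = 8.3854 × 10⁻³ rad s⁻¹ → T = 2π/N = 749.30 s ≈ 749 s.

749 s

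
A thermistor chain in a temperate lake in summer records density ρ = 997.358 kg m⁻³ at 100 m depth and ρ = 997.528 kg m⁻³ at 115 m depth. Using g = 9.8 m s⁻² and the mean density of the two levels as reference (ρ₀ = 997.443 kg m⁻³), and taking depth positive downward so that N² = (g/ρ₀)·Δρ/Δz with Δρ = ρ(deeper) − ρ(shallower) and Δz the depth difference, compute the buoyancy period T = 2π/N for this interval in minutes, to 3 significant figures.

Δρ = 997.528 − 997.358 = 0.170 kg m⁻³ over Δz = 115 − 100 = 15 m.
N² = (9.8/997.443) × (0.170/15) = 1.1135 × 10⁻⁴ s⁻².
N = √(1.1135 × 10⁻⁴) = 0.010552 rad s⁻¹, so T = 2π/N = 595.45 s = 9.9242 min ≈ 9.92 min.

9.92 min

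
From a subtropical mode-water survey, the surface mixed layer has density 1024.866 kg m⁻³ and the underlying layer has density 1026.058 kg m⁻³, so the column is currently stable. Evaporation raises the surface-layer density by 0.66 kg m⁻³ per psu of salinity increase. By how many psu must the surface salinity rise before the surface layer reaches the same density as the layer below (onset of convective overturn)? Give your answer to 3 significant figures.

1.81 psu

Density deficit of the surface layer: 1026.058 − 1024.866 = 1.192 kg m⁻³.
Required change = 1.192 / 0.66 = 1.81 psu.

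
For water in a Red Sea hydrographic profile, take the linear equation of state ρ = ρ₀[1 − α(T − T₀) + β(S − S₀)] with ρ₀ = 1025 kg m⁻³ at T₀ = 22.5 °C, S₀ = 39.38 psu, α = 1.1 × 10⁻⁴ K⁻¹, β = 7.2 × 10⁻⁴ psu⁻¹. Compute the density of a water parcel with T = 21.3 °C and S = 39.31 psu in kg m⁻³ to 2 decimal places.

T − T₀ = -1.2 K, S − S₀ = -0.07 psu.
Bracket = 1 − α·(-1.2) + β·(-0.07) = 1 + (8.16 × 10⁻⁵) = 1.0000816.
ρ = 1025 × 1.0000816 = 1025.08 kg m⁻³.

1025.08 kg m⁻³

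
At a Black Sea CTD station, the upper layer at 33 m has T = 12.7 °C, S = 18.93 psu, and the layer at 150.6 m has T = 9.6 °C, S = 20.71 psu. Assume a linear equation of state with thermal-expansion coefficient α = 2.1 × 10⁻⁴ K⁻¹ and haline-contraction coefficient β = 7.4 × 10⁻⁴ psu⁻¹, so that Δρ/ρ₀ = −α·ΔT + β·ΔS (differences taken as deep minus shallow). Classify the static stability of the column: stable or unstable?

ΔT = 9.6 − 12.7 = -3.1 K and ΔS = 20.71 − 18.93 = +1.78 psu (deep − shallow).
−αΔT = 6.51 × 10⁻⁴; βΔS = 1.3172 × 10⁻³; sum Δρ/ρ₀ = 1.9682 × 10⁻³.
Δρ/ρ₀ > 0, so Δρ > 0: deeper water is denser → statically stable.

stable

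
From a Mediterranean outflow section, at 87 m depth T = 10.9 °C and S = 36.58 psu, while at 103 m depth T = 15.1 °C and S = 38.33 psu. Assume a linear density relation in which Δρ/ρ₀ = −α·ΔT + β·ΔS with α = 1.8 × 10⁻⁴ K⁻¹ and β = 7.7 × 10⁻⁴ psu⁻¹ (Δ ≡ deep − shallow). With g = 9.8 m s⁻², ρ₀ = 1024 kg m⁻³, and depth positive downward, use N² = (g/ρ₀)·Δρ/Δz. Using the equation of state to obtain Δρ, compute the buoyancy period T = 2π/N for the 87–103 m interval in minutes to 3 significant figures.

ΔT = +4.2 K, ΔS = +1.75 psu (deep − shallow).
Δρ/ρ₀ = −αΔT + βΔS = -7.56 × 10⁻⁴ + 1.3475 × 10⁻³ = 5.915 × 10⁻⁴, so Δρ ≈ 0.6057 kg m⁻³.
N² = (g/ρ₀)·Δρ/Δz = g·(Δρ/ρ₀)/Δz = 9.8 × 5.915 × 10⁻⁴ / 16 = 3.6229 × 10⁻⁴ s⁻².
N = √(3.6229 × 10⁻⁴) = 0.019034 rad s⁻¹ → T = 2π/N = 330.10 s = 5.5017 min ≈ 5.50 min.

5.50 min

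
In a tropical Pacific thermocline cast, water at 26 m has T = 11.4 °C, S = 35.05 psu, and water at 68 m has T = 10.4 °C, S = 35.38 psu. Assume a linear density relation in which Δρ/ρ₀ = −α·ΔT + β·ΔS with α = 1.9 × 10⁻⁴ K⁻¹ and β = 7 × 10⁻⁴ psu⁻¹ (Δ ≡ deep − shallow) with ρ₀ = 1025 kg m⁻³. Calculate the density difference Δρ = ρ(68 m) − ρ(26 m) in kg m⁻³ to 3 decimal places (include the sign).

ΔT = -1.0 K, ΔS = +0.33 psu (deep − shallow).
Δρ/ρ₀ = −(1.9 × 10⁻⁴)(-1.0) + (7 × 10⁻⁴)(+0.33) = 4.21 × 10⁻⁴.
Δρ = 1025 × (4.21 × 10⁻⁴) = +0.432 kg m⁻³.
Positive Δρ: denser below, stable.

+0.432 kg m⁻³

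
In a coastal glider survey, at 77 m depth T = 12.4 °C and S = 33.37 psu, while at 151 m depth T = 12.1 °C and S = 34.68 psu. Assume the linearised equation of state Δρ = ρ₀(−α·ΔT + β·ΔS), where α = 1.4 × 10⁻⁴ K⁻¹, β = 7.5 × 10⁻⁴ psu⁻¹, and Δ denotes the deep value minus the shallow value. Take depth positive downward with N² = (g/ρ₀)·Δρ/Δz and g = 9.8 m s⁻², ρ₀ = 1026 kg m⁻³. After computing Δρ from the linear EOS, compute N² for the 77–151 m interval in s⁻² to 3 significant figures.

ΔT = -0.3 K, ΔS = +1.31 psu (deep − shallow).
Δρ/ρ₀ = −αΔT + βΔS = 4.20 × 10⁻⁵ + 9.825 × 10⁻⁴ = 1.0245 × 10⁻³, so Δρ ≈ 1.051 kg m⁻³.
N² = (g/ρ₀)·Δρ/Δz = g·(Δρ/ρ₀)/Δz = 9.8 × 1.0245 × 10⁻³ / 74 = 1.3568 × 10⁻⁴ s⁻² ≈ 1.36 × 10⁻⁴ s⁻².

1.36 × 10⁻⁴ s⁻²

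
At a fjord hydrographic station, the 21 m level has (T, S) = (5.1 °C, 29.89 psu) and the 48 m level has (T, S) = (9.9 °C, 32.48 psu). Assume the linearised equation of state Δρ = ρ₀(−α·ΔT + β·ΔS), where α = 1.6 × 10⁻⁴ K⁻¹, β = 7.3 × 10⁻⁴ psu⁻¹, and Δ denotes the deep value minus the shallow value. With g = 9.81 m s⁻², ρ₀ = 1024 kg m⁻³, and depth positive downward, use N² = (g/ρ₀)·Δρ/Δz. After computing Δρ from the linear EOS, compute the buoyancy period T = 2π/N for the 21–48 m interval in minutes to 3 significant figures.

ΔT = +4.8 K, ΔS = +2.59 psu (deep − shallow).
Δρ/ρ₀ = −αΔT + βΔS = -7.68 × 10⁻⁴ + 1.8907 × 10⁻³ = 1.1227 × 10⁻³, so Δρ ≈ 1.150 kg m⁻³.
N² = (g/ρ₀)·Δρ/Δz = g·(Δρ/ρ₀)/Δz = 9.81 × 1.1227 × 10⁻³ / 27 = 4.0791 × 10⁻⁴ s⁻².
N = √(4.0791 × 10⁻⁴) = 0.020197 rad s⁻¹ → T = 2π/N = 311.09 s = 5.1848 min ≈ 5.18 min.

5.18 min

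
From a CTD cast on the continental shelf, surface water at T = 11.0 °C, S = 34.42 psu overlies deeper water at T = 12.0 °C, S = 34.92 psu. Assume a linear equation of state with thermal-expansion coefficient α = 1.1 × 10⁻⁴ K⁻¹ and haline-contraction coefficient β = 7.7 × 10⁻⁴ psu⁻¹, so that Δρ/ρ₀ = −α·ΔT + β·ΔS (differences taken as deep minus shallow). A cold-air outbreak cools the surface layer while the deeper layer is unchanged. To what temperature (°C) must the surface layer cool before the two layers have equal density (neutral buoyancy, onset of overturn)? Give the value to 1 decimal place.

Neutral buoyancy requires Δρ = 0, i.e. −α(T_deep − T_surf′) + β(S_deep − S_surf) = 0.
T_surf′ = T_deep − (β/α)·ΔS = 12.0 − (7.7 × 10⁻⁴/1.1 × 10⁻⁴)·(+0.50) = 8.500 °C.
Cooling required: 11.0 − (8.500) = 2.500 °C.

8.5 °C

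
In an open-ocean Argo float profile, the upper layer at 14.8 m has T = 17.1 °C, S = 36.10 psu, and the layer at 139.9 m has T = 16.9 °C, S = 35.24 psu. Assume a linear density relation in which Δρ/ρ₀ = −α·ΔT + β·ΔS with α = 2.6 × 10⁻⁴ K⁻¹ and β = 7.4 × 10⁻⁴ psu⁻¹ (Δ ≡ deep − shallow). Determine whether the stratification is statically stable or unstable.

unstable

ΔT = 16.9 − 17.1 = -0.2 K and ΔS = 35.24 − 36.10 = -0.86 psu (deep − shallow).
−αΔT = 5.20 × 10⁻⁵; βΔS = -6.364 × 10⁻⁴; sum Δρ/ρ₀ = -5.844 × 10⁻⁴.
Δρ/ρ₀ < 0, so Δρ < 0: deeper water is lighter → statically unstable; the column would overturn.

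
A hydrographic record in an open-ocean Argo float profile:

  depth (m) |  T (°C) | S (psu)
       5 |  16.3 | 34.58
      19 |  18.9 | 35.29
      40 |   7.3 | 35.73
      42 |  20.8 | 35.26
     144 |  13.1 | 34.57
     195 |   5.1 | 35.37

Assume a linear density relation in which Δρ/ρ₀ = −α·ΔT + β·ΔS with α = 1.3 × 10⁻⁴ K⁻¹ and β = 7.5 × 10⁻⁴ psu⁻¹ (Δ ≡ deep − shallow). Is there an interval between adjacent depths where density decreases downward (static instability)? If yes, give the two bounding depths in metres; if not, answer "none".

40–42 m

Evaluate Δρ/ρ₀ = −αΔT + βΔS across each adjacent pair:
  5–19 m: −αΔT+βΔS = −(1.3 × 10⁻⁴)(+2.6)+(7.5 × 10⁻⁴)(+0.71) = 1.9 × 10⁻⁴ → stable
  19–40 m: −αΔT+βΔS = −(1.3 × 10⁻⁴)(-11.6)+(7.5 × 10⁻⁴)(+0.44) = 1.8 × 10⁻³ → stable
  40–42 m: −αΔT+βΔS = −(1.3 × 10⁻⁴)(+13.5)+(7.5 × 10⁻⁴)(-0.47) = -2.1 × 10⁻³ → UNSTABLE
  42–144 m: −αΔT+βΔS = −(1.3 × 10⁻⁴)(-7.7)+(7.5 × 10⁻⁴)(-0.69) = 4.8 × 10⁻⁴ → stable
  144–195 m: −αΔT+βΔS = −(1.3 × 10⁻⁴)(-8.0)+(7.5 × 10⁻⁴)(+0.80) = 1.6 × 10⁻³ → stable
The 40–42 m interval has Δρ < 0: lighter water underlies denser water.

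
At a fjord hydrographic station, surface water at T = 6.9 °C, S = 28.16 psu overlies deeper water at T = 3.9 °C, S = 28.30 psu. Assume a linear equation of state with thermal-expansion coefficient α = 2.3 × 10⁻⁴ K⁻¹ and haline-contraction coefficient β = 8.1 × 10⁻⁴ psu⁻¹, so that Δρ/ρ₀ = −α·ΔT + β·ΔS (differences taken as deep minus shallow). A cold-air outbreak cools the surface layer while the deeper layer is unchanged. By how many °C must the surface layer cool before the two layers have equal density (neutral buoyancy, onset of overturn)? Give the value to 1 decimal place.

3.5 °C

Neutral buoyancy requires Δρ = 0, i.e. −α(T_deep − T_surf′) + β(S_deep − S_surf) = 0.
T_surf′ = T_deep − (β/α)·ΔS = 3.9 − (8.1 × 10⁻⁴/2.3 × 10⁻⁴)·(+0.14) = 3.407 °C.
Cooling required: 6.9 − (3.407) = 3.493 °C.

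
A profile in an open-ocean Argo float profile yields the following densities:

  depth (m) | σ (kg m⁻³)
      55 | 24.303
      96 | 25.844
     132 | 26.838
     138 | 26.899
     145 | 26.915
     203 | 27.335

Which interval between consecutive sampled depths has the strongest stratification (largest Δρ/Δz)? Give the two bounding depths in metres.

55–96 m

Compute the density gradient over each adjacent pair:
  55–96 m: Δρ/Δz = 1.541/41 = 0.038 kg m⁻⁴
  96–132 m: Δρ/Δz = 0.994/36 = 0.028 kg m⁻⁴
  132–138 m: Δρ/Δz = 0.061/6 = 0.010 kg m⁻⁴
  138–145 m: Δρ/Δz = 0.016/7 = 2.3 × 10⁻³ kg m⁻⁴
  145–203 m: Δρ/Δz = 0.420/58 = 7.2 × 10⁻³ kg m⁻⁴
The largest gradient is in the 55–96 m interval — the pycnocline.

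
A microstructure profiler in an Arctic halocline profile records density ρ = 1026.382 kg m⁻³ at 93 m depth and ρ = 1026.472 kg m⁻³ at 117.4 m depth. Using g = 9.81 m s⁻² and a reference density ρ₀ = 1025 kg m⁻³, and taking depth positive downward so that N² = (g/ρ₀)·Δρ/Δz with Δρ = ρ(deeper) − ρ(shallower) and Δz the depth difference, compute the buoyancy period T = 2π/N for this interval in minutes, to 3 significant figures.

17.6 min

Δρ = 1026.472 − 1026.382 = 0.090 kg m⁻³ over Δz = 117.4 − 93 = 24.4 m.
N² = (9.81/1025) × (0.090/24.4) = 3.5302 × 10⁻⁵ s⁻².
N = √(3.5302 × 10⁻⁵) = 5.9415 × 10⁻³ rad s⁻¹, so T = 2π/N = 1.0575 × 10³ s = 17.625 min ≈ 17.6 min.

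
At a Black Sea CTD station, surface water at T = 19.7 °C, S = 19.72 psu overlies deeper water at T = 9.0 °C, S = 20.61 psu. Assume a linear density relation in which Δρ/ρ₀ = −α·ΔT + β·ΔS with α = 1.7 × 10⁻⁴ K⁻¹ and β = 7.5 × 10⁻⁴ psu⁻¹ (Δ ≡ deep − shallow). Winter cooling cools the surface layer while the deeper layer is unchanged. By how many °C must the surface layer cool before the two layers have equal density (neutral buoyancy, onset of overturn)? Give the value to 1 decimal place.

14.6 °C

Neutral buoyancy requires Δρ = 0, i.e. −α(T_deep − T_surf′) + β(S_deep − S_surf) = 0.
T_surf′ = T_deep − (β/α)·ΔS = 9.0 − (7.5 × 10⁻⁴/1.7 × 10⁻⁴)·(+0.89) = 5.074 °C.
Cooling required: 19.7 − (5.074) = 14.626 °C.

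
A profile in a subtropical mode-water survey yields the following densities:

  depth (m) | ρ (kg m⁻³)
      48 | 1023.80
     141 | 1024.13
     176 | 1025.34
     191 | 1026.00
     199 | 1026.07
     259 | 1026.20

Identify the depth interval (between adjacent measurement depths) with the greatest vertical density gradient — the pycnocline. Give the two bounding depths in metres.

Compute the density gradient over each adjacent pair:
  48–141 m: Δρ/Δz = 0.33/93 = 3.5 × 10⁻³ kg m⁻⁴
  141–176 m: Δρ/Δz = 1.21/35 = 0.035 kg m⁻⁴
  176–191 m: Δρ/Δz = 0.66/15 = 0.044 kg m⁻⁴
  191–199 m: Δρ/Δz = 0.07/8 = 8.8 × 10⁻³ kg m⁻⁴
  199–259 m: Δρ/Δz = 0.13/60 = 2.2 × 10⁻³ kg m⁻⁴
The largest gradient is in the 176–191 m interval — the pycnocline.

176–191 m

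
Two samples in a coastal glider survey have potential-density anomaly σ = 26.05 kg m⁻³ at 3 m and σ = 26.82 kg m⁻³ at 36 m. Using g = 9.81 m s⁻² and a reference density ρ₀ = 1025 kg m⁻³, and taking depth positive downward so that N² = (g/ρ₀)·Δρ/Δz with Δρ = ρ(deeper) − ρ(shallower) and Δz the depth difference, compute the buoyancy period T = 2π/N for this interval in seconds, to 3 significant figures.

Δρ = 1026.82 − 1026.05 = 0.77 kg m⁻³ over Δz = 36 − 3 = 33 m.
N² = (9.81/1025) × (0.77/33) = 2.2332 × 10⁻⁴ s⁻².
N = √(2.2332 × 10⁻⁴) = 0.014944 rad s⁻¹, so T = 2π/N = 420.45 s ≈ 420 s.

420 s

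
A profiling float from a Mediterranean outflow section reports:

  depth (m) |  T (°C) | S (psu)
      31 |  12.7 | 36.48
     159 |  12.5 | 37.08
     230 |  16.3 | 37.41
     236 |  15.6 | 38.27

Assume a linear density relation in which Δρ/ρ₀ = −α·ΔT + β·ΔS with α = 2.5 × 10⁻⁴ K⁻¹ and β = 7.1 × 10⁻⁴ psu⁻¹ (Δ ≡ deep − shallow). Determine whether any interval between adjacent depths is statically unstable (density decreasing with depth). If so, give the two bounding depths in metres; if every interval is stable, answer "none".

159–230 m

Evaluate Δρ/ρ₀ = −αΔT + βΔS across each adjacent pair:
  31–159 m: −αΔT+βΔS = −(2.5 × 10⁻⁴)(-0.2)+(7.1 × 10⁻⁴)(+0.60) = 4.8 × 10⁻⁴ → stable
  159–230 m: −αΔT+βΔS = −(2.5 × 10⁻⁴)(+3.8)+(7.1 × 10⁻⁴)(+0.33) = -7.2 × 10⁻⁴ → UNSTABLE
  230–236 m: −αΔT+βΔS = −(2.5 × 10⁻⁴)(-0.7)+(7.1 × 10⁻⁴)(+0.86) = 7.9 × 10⁻⁴ → stable
The 159–230 m interval has Δρ < 0: lighter water underlies denser water.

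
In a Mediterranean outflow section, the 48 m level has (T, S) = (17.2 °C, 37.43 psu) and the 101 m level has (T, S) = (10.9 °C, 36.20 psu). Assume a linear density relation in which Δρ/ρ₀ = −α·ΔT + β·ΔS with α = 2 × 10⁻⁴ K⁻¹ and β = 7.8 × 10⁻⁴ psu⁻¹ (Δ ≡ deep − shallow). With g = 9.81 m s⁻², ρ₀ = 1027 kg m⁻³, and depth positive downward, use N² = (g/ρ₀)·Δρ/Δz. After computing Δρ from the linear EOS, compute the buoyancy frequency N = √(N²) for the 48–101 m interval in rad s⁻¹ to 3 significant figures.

ΔT = -6.3 K, ΔS = -1.23 psu (deep − shallow).
Δρ/ρ₀ = −αΔT + βΔS = 1.26 × 10⁻³ − 9.594 × 10⁻⁴ = 3.006 × 10⁻⁴, so Δρ ≈ 0.3087 kg m⁻³.
N² = (g/ρ₀)·Δρ/Δz = g·(Δρ/ρ₀)/Δz = 9.81 × 3.006 × 10⁻⁴ / 53 = 5.5639 × 10⁻⁵ s⁻².
N = √(5.5639 × 10⁻⁵) = 7.4592 × 10⁻³ rad s⁻¹ ≈ 7.46 × 10⁻³ rad s⁻¹.

7.46 × 10⁻³ rad s⁻¹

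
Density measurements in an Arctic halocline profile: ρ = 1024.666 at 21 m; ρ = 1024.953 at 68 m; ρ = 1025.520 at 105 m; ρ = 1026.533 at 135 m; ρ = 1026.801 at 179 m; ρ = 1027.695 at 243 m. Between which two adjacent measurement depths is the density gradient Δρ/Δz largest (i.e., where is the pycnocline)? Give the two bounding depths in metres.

Compute the density gradient over each adjacent pair:
  21–68 m: Δρ/Δz = 0.287/47 = 6.1 × 10⁻³ kg m⁻⁴
  68–105 m: Δρ/Δz = 0.567/37 = 0.015 kg m⁻⁴
  105–135 m: Δρ/Δz = 1.013/30 = 0.034 kg m⁻⁴
  135–179 m: Δρ/Δz = 0.268/44 = 6.1 × 10⁻³ kg m⁻⁴
  179–243 m: Δρ/Δz = 0.894/64 = 0.014 kg m⁻⁴
The largest gradient is in the 105–135 m interval — the pycnocline.

105–135 m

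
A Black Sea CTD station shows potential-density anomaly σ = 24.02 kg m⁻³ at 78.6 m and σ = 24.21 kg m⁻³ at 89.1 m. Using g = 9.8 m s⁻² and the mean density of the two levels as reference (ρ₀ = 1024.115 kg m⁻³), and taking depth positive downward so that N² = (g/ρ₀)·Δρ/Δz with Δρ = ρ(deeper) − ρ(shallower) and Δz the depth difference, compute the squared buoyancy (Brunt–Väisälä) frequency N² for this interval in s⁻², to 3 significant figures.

Δρ = 1024.21 − 1024.02 = 0.19 kg m⁻³ over Δz = 89.1 − 78.6 = 10.5 m.
N² = (9.8/1024.115) × (0.19/10.5) = 1.7316 × 10⁻⁴ s⁻² ≈ 1.73 × 10⁻⁴ s⁻².

1.73 × 10⁻⁴ s⁻²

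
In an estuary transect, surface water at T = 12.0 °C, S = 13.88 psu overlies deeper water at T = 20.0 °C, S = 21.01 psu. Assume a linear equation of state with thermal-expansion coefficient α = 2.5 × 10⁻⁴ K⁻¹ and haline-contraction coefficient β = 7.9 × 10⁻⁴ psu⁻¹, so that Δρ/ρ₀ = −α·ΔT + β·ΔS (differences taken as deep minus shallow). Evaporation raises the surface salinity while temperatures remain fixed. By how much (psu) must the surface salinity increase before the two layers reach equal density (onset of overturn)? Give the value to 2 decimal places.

4.60 psu

Neutral buoyancy requires −α(T_deep − T_surf) + β(S_deep − S_surf′) = 0.
S_surf′ = S_deep − (α/β)·ΔT = 21.01 − (2.5 × 10⁻⁴/7.9 × 10⁻⁴)·(+8.0) = 18.4784 psu.
Increase required: 18.4784 − 13.88 = 4.5984 psu.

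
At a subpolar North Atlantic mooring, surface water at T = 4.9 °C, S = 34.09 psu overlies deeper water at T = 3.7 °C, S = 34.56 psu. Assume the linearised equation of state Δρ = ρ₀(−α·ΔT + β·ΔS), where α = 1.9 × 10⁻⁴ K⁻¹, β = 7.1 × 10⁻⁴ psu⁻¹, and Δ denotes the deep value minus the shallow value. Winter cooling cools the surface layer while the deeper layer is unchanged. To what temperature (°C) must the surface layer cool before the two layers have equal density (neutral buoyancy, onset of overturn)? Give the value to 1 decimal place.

Neutral buoyancy requires Δρ = 0, i.e. −α(T_deep − T_surf′) + β(S_deep − S_surf) = 0.
T_surf′ = T_deep − (β/α)·ΔS = 3.7 − (7.1 × 10⁻⁴/1.9 × 10⁻⁴)·(+0.47) = 1.944 °C.
Cooling required: 4.9 − (1.944) = 2.956 °C.

1.9 °C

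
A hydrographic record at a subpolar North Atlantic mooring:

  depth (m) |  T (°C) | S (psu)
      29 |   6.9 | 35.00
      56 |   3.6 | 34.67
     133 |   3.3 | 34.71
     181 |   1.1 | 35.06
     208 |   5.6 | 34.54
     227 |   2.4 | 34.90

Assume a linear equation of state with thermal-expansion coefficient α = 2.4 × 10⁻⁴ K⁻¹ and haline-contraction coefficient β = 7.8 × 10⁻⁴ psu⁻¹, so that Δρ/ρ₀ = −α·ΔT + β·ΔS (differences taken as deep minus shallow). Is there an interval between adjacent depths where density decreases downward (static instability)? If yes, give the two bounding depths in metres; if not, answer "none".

181–208 m

Evaluate Δρ/ρ₀ = −αΔT + βΔS across each adjacent pair:
  29–56 m: −αΔT+βΔS = −(2.4 × 10⁻⁴)(-3.3)+(7.8 × 10⁻⁴)(-0.33) = 5.3 × 10⁻⁴ → stable
  56–133 m: −αΔT+βΔS = −(2.4 × 10⁻⁴)(-0.3)+(7.8 × 10⁻⁴)(+0.04) = 1.0 × 10⁻⁴ → stable
  133–181 m: −αΔT+βΔS = −(2.4 × 10⁻⁴)(-2.2)+(7.8 × 10⁻⁴)(+0.35) = 8.0 × 10⁻⁴ → stable
  181–208 m: −αΔT+βΔS = −(2.4 × 10⁻⁴)(+4.5)+(7.8 × 10⁻⁴)(-0.52) = -1.5 × 10⁻³ → UNSTABLE
  208–227 m: −αΔT+βΔS = −(2.4 × 10⁻⁴)(-3.2)+(7.8 × 10⁻⁴)(+0.36) = 1.0 × 10⁻³ → stable
The 181–208 m interval has Δρ < 0: lighter water underlies denser water.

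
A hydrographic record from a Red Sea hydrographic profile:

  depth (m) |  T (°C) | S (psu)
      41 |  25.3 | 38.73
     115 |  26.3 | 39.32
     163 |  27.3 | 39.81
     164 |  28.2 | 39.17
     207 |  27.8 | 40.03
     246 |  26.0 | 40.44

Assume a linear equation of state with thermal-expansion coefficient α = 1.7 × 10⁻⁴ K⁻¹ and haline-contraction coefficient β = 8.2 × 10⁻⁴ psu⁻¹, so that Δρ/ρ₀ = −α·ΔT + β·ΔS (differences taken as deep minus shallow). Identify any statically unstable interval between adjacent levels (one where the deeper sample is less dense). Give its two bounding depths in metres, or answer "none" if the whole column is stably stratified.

Evaluate Δρ/ρ₀ = −αΔT + βΔS across each adjacent pair:
  41–115 m: −αΔT+βΔS = −(1.7 × 10⁻⁴)(+1.0)+(8.2 × 10⁻⁴)(+0.59) = 3.1 × 10⁻⁴ → stable
  115–163 m: −αΔT+βΔS = −(1.7 × 10⁻⁴)(+1.0)+(8.2 × 10⁻⁴)(+0.49) = 2.3 × 10⁻⁴ → stable
  163–164 m: −αΔT+βΔS = −(1.7 × 10⁻⁴)(+0.9)+(8.2 × 10⁻⁴)(-0.64) = -6.8 × 10⁻⁴ → UNSTABLE
  164–207 m: −αΔT+βΔS = −(1.7 × 10⁻⁴)(-0.4)+(8.2 × 10⁻⁴)(+0.86) = 7.7 × 10⁻⁴ → stable
  207–246 m: −αΔT+βΔS = −(1.7 × 10⁻⁴)(-1.8)+(8.2 × 10⁻⁴)(+0.41) = 6.4 × 10⁻⁴ → stable
The 163–164 m interval has Δρ < 0: lighter water underlies denser water.

163–164 m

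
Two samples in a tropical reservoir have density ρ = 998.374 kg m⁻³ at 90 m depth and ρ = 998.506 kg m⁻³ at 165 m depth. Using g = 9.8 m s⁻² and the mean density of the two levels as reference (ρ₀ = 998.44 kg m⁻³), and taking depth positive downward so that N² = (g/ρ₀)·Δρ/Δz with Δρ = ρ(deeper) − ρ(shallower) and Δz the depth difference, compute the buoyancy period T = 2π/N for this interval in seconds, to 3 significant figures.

1.51 × 10³ s

Δρ = 998.506 − 998.374 = 0.132 kg m⁻³ over Δz = 165 − 90 = 75 m.
N² = (9.8/998.44) × (0.132/75) = 1.7275 × 10⁻⁵ s⁻².
N = √(1.7275 × 10⁻⁵) = 4.1563 × 10⁻³ rad s⁻¹, so T = 2π/N = 1.5117 × 10³ s ≈ 1.51 × 10³ s.
A positive N² confirms static stability across the interval.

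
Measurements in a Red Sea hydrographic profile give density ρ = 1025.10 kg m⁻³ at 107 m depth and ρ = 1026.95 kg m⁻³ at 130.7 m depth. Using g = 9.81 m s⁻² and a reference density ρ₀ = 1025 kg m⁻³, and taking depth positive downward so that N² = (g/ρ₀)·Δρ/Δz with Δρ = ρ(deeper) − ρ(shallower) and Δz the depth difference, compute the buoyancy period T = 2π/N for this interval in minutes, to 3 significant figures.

Δρ = 1026.95 − 1025.10 = 1.85 kg m⁻³ over Δz = 130.7 − 107 = 23.7 m.
N² = (9.81/1025) × (1.85/23.7) = 7.4708 × 10⁻⁴ s⁻².
N = √(7.4708 × 10⁻⁴) = 0.027333 rad s⁻¹, so T = 2π/N = 229.88 s = 3.8313 min ≈ 3.83 min.
A positive N² confirms static stability across the interval.

3.83 min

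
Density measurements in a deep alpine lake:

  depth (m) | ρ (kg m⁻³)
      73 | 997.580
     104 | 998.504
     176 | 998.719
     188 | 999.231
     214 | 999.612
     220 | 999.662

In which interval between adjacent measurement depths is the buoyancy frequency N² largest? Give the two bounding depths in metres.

176–188 m

Compute the density gradient over each adjacent pair:
  73–104 m: Δρ/Δz = 0.924/31 = 0.030 kg m⁻⁴
  104–176 m: Δρ/Δz = 0.215/72 = 3.0 × 10⁻³ kg m⁻⁴
  176–188 m: Δρ/Δz = 0.512/12 = 0.043 kg m⁻⁴
  188–214 m: Δρ/Δz = 0.381/26 = 0.015 kg m⁻⁴
  214–220 m: Δρ/Δz = 0.050/6 = 8.3 × 10⁻³ kg m⁻⁴
The largest gradient is in the 176–188 m interval — the pycnocline.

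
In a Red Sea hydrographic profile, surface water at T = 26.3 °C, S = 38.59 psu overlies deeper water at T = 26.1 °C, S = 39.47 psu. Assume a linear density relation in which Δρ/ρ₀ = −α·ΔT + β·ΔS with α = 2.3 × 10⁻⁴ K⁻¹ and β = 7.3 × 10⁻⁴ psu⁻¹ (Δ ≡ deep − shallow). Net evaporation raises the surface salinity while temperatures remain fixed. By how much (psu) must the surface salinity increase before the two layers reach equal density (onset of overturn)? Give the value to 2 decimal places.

0.94 psu

Neutral buoyancy requires −α(T_deep − T_surf) + β(S_deep − S_surf′) = 0.
S_surf′ = S_deep − (α/β)·ΔT = 39.47 − (2.3 × 10⁻⁴/7.3 × 10⁻⁴)·(-0.2) = 39.5330 psu.
Increase required: 39.5330 − 38.59 = 0.9430 psu.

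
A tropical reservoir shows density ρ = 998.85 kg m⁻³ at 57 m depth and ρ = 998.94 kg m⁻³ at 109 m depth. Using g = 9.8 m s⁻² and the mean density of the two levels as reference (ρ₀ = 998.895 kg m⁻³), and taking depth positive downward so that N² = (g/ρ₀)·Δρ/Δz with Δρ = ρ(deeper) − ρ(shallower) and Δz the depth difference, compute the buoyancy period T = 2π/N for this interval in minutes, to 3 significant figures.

Δρ = 998.94 − 998.85 = 0.09 kg m⁻³ over Δz = 109 − 57 = 52 m.
N² = (9.8/998.895) × (0.09/52) = 1.6980 × 10⁻⁵ s⁻².
N = √(1.6980 × 10⁻⁵) = 4.1207 × 10⁻³ rad s⁻¹, so T = 2π/N = 1.5248 × 10³ s = 25.413 min ≈ 25.4 min.

25.4 min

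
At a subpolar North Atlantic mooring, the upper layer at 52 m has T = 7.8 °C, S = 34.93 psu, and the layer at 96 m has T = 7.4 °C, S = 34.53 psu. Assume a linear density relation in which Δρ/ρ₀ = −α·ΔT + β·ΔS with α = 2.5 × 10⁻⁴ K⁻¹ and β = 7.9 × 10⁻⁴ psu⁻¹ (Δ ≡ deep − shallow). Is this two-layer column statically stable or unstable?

unstable

ΔT = 7.4 − 7.8 = -0.4 K and ΔS = 34.53 − 34.93 = -0.40 psu (deep − shallow).
−αΔT = 1.00 × 10⁻⁴; βΔS = -3.16 × 10⁻⁴; sum Δρ/ρ₀ = -2.16 × 10⁻⁴.
Δρ/ρ₀ < 0, so Δρ < 0: deeper water is lighter → statically unstable; the column would overturn.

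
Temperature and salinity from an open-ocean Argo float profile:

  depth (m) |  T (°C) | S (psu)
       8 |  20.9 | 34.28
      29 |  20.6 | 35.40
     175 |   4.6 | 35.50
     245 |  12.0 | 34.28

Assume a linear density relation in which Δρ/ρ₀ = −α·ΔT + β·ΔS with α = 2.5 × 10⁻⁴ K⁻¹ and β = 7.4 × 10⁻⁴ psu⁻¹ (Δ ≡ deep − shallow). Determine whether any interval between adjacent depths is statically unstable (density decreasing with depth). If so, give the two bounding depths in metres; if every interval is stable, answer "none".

Evaluate Δρ/ρ₀ = −αΔT + βΔS across each adjacent pair:
  8–29 m: −αΔT+βΔS = −(2.5 × 10⁻⁴)(-0.3)+(7.4 × 10⁻⁴)(+1.12) = 9.0 × 10⁻⁴ → stable
  29–175 m: −αΔT+βΔS = −(2.5 × 10⁻⁴)(-16.0)+(7.4 × 10⁻⁴)(+0.10) = 4.1 × 10⁻³ → stable
  175–245 m: −αΔT+βΔS = −(2.5 × 10⁻⁴)(+7.4)+(7.4 × 10⁻⁴)(-1.22) = -2.8 × 10⁻³ → UNSTABLE
The 175–245 m interval has Δρ < 0: lighter water underlies denser water.

175–245 m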